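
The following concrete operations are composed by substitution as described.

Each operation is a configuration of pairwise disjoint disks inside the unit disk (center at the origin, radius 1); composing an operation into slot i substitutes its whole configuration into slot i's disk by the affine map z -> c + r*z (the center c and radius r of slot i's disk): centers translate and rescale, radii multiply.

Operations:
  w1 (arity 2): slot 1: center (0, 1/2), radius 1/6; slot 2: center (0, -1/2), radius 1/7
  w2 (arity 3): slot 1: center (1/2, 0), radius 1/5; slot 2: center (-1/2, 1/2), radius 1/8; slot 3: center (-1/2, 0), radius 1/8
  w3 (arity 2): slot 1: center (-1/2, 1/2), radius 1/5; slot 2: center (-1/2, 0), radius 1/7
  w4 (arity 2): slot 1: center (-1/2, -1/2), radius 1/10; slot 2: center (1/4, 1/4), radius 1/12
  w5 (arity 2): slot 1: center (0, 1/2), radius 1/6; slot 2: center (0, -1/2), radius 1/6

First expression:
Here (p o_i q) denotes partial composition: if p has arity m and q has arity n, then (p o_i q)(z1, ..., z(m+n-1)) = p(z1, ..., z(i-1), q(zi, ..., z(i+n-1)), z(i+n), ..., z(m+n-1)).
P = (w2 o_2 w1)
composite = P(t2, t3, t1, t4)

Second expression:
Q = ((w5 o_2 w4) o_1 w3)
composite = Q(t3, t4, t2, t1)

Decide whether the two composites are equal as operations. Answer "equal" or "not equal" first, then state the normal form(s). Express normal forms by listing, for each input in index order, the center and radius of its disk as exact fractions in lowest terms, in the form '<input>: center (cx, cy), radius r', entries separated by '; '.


not equal; the first gives t1: center (-1/2, 7/16), radius 1/56; t2: center (1/2, 0), radius 1/5; t3: center (-1/2, 9/16), radius 1/48; t4: center (-1/2, 0), radius 1/8 and the second t1: center (1/24, -11/24), radius 1/72; t2: center (-1/12, -7/12), radius 1/60; t3: center (-1/12, 7/12), radius 1/30; t4: center (-1/12, 1/2), radius 1/42

The first expression, normalized: t1: center (-1/2, 7/16), radius 1/56; t2: center (1/2, 0), radius 1/5; t3: center (-1/2, 9/16), radius 1/48; t4: center (-1/2, 0), radius 1/8
The second expression, normalized: t1: center (1/24, -11/24), radius 1/72; t2: center (-1/12, -7/12), radius 1/60; t3: center (-1/12, 7/12), radius 1/30; t4: center (-1/12, 1/2), radius 1/42
Different reductions; not equal.


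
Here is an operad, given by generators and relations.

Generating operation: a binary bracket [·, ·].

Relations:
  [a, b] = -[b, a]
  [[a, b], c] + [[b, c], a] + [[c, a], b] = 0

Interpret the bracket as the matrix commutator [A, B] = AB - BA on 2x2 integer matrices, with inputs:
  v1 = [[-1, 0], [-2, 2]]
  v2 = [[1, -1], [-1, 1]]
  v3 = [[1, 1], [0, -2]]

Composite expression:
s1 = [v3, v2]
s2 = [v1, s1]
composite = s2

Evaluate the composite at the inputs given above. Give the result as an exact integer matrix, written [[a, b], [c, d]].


[[-6, 9], [13, 6]]


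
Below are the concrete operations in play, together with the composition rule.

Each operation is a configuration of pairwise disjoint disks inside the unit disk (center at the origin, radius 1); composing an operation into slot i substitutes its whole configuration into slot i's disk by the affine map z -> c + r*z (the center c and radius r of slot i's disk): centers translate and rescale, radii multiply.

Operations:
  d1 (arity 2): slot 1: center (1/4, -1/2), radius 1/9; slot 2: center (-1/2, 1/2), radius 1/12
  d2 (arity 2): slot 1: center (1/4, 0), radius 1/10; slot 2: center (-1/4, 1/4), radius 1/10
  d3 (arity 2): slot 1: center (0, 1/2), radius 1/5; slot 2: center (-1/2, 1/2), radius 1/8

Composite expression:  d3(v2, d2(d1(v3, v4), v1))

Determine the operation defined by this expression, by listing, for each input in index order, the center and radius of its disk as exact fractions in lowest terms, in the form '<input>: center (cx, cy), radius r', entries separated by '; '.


v1: center (-17/32, 17/32), radius 1/80; v2: center (0, 1/2), radius 1/5; v3: center (-149/320, 79/160), radius 1/720; v4: center (-19/40, 81/160), radius 1/960


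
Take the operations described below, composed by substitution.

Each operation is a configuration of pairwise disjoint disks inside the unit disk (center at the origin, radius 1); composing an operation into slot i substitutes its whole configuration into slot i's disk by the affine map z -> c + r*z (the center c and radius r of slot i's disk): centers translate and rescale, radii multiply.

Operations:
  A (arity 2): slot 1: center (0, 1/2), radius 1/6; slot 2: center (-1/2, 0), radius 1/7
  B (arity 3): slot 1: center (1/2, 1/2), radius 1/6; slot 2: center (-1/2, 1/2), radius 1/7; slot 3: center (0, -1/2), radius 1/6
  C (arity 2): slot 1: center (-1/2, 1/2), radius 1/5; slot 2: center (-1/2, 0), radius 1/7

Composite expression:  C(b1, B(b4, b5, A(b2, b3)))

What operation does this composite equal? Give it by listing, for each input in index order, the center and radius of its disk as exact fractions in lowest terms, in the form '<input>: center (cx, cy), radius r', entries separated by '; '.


b1: center (-1/2, 1/2), radius 1/5; b2: center (-1/2, -5/84), radius 1/252; b3: center (-43/84, -1/14), radius 1/294; b4: center (-3/7, 1/14), radius 1/42; b5: center (-4/7, 1/14), radius 1/49

Only the slot chain above each b matters under C; compose those maps.
tracing b1 down its 1-map path: center (-1/2, 1/2), radius 1/5
tracing b4 down its 2-map path: center (-3/7, 1/14), radius 1/42
tracing b5 down its 2-map path: center (-4/7, 1/14), radius 1/49
tracing b2 down its 3-map path: center (-1/2, -5/84), radius 1/252
tracing b3 down its 3-map path: center (-43/84, -1/14), radius 1/294


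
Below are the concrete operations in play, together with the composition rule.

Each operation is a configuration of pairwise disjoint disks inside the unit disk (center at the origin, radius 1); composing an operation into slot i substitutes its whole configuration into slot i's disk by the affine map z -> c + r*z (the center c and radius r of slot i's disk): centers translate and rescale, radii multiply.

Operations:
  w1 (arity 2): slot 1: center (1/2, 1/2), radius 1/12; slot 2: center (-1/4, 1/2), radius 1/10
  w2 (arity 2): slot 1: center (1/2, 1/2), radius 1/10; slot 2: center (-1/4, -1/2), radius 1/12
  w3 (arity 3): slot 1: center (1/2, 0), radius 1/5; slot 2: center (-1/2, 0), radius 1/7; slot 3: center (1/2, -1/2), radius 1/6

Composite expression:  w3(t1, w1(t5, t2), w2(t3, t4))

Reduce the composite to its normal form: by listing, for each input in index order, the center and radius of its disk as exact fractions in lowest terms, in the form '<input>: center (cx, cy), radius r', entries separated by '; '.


t1: center (1/2, 0), radius 1/5; t2: center (-15/28, 1/14), radius 1/70; t3: center (7/12, -5/12), radius 1/60; t4: center (11/24, -7/12), radius 1/72; t5: center (-3/7, 1/14), radius 1/84

Only the slot chain above each t matters under w3; compose those maps.
input t1: applying the 1 nested substitution gives center (1/2, 0), radius 1/5
input t5: applying the 2 nested substitutions gives center (-3/7, 1/14), radius 1/84
input t2: applying the 2 nested substitutions gives center (-15/28, 1/14), radius 1/70
input t3: applying the 2 nested substitutions gives center (7/12, -5/12), radius 1/60
input t4: applying the 2 nested substitutions gives center (11/24, -7/12), radius 1/72


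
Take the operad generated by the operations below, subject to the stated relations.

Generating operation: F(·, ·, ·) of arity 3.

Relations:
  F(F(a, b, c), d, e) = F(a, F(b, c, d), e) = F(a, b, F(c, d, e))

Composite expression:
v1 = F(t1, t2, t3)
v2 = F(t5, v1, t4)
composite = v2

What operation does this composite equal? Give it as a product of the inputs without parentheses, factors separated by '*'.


All parenthesizations of F agree; list the t-inputs left to right.
F(t1, t2, t3) collapses to t1 * t2 * t3
F(t5, F(t1, t2, t3), t4) collapses to t5 * t1 * t2 * t3 * t4

t5 * t1 * t2 * t3 * t4


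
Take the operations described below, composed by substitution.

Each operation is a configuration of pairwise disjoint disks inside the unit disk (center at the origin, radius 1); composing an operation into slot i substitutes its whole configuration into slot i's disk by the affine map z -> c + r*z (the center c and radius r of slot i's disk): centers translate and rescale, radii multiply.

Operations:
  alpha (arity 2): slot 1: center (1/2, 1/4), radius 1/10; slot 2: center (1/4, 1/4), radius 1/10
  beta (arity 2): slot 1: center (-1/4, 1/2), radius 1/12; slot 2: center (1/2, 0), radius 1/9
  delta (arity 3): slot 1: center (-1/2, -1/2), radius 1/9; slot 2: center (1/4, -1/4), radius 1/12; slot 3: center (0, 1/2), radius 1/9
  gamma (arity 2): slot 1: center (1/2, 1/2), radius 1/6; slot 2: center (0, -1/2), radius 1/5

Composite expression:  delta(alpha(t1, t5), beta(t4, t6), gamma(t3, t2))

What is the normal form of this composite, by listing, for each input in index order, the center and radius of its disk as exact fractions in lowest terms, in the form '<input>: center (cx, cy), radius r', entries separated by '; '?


t1: center (-4/9, -17/36), radius 1/90; t2: center (0, 4/9), radius 1/45; t3: center (1/18, 5/9), radius 1/54; t4: center (11/48, -5/24), radius 1/144; t5: center (-17/36, -17/36), radius 1/90; t6: center (7/24, -1/4), radius 1/108

Each t-disk chains the slot maps above it in delta; radii multiply.
t1: after 2 affine steps, its disk has center (-4/9, -17/36), radius 1/90
t5: after 2 affine steps, its disk has center (-17/36, -17/36), radius 1/90
t4: after 2 affine steps, its disk has center (11/48, -5/24), radius 1/144
t6: after 2 affine steps, its disk has center (7/24, -1/4), radius 1/108
t3: after 2 affine steps, its disk has center (1/18, 5/9), radius 1/54
t2: after 2 affine steps, its disk has center (0, 4/9), radius 1/45


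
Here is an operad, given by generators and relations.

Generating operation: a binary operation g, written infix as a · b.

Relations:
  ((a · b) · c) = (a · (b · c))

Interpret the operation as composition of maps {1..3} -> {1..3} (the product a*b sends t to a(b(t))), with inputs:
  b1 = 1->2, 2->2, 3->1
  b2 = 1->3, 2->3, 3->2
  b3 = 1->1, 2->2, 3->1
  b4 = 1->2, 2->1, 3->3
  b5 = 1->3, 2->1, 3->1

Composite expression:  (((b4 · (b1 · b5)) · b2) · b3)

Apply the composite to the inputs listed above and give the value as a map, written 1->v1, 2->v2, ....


1->1, 2->1, 3->1

(b1 · b5) = 1->1, 2->2, 3->2
(b4 · (b1 · b5)) = 1->2, 2->1, 3->1
((b4 · (b1 · b5)) · b2) = 1->1, 2->1, 3->1
(((b4 · (b1 · b5)) · b2) · b3) = 1->1, 2->1, 3->1


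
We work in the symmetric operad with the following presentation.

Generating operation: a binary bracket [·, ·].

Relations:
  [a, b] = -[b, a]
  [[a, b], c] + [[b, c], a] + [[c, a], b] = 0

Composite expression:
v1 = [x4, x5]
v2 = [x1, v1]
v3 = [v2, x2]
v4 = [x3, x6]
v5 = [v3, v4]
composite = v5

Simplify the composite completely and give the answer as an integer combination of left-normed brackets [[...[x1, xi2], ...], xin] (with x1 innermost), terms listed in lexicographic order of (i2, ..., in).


[[[[[x1, x4], x5], x2], x3], x6] - [[[[[x1, x4], x5], x2], x6], x3] - [[[[[x1, x5], x4], x2], x3], x6] + [[[[[x1, x5], x4], x2], x6], x3]

Skip Jacobi rewriting: expand, keep x1-initial words, read off terms.
Composite bracket: [[[x1, [x4, x5]], x2], [x3, x6]]
Each bracket splits as ab - ba, giving 32 signed words (2^5 = 32).
Collect the words opening with x1:
  x1x4x5x2x3x6 appears with sign +1, giving the term +[[[[[x1, x4], x5], x2], x3], x6]
  x1x4x5x2x6x3 appears with sign -1, giving the term -[[[[[x1, x4], x5], x2], x6], x3]
  x1x5x4x2x3x6 appears with sign -1, giving the term -[[[[[x1, x5], x4], x2], x3], x6]
  x1x5x4x2x6x3 appears with sign +1, giving the term +[[[[[x1, x5], x4], x2], x6], x3]


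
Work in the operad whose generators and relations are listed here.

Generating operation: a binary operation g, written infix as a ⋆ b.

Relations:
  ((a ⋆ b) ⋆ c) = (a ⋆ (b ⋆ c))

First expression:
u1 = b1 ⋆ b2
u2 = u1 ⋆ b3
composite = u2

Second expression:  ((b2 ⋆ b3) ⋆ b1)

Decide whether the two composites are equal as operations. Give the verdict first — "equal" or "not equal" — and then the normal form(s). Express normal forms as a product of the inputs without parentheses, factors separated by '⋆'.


not equal: they reduce to b1 ⋆ b2 ⋆ b3 and b2 ⋆ b3 ⋆ b1

Reducing the first expression gives b1 ⋆ b2 ⋆ b3
Reducing the second expression gives b2 ⋆ b3 ⋆ b1
Different reductions; not equal.


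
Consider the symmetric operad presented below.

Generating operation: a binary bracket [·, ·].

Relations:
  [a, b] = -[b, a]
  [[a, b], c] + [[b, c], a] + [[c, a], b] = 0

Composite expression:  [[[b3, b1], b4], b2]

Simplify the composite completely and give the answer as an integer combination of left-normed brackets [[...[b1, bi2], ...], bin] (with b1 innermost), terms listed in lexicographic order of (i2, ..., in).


A multilinear Lie element is pinned by b1-initial words (b1 innermost).
Composite bracket: [[[b3, b1], b4], b2]
Under [a, b] = ab - ba we get 8 signed associative words (2^3 = 8).
Keep just the words that open with b1:
  b1b3b4b2 appears with sign -1, giving the term -[[[b1, b3], b4], b2]

-[[[b1, b3], b4], b2]


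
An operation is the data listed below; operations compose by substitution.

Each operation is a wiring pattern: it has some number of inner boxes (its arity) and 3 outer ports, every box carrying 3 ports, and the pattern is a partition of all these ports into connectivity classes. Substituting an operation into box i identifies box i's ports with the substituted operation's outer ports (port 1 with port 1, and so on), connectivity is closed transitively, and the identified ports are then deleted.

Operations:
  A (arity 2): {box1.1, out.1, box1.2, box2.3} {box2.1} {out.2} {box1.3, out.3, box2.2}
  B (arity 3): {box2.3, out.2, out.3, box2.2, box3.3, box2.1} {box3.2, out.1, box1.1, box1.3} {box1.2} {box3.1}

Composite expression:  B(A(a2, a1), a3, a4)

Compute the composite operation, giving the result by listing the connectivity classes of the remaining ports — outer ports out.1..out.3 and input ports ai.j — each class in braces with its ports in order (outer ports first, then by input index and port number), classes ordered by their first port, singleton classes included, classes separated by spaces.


{out.1, a1.2, a1.3, a2.1, a2.2, a2.3, a4.2} {out.2, out.3, a3.1, a3.2, a3.3, a4.3} {a1.1} {a4.1}

Connectivity passes through glued B-boundaries; trace each wire chain.
stage A: inputs (a2, a1), connectivity {out.1, a1.3, a2.1, a2.2} {out.2} {out.3, a1.2, a2.3} {a1.1}, out.j its boundary
stage B: inputs (a2, a1, a3, a4), connectivity {out.1, a1.2, a1.3, a2.1, a2.2, a2.3, a4.2} {out.2, out.3, a3.1, a3.2, a3.3, a4.3} {a1.1} {a4.1}, out.j its boundary


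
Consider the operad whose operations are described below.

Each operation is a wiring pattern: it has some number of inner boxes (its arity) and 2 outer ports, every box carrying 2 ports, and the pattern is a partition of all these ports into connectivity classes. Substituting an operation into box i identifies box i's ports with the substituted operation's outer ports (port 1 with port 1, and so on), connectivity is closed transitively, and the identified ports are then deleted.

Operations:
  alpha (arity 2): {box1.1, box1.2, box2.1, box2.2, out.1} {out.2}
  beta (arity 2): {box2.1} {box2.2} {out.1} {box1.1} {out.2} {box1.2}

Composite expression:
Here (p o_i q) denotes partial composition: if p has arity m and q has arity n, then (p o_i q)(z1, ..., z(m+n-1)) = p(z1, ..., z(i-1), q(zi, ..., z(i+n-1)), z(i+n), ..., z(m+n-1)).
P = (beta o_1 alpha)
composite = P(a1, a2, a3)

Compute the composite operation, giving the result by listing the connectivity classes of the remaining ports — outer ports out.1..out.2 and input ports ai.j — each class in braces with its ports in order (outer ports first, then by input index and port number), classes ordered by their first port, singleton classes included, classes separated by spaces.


{out.1} {out.2} {a1.1, a1.2, a2.1, a2.2} {a3.1} {a3.2}


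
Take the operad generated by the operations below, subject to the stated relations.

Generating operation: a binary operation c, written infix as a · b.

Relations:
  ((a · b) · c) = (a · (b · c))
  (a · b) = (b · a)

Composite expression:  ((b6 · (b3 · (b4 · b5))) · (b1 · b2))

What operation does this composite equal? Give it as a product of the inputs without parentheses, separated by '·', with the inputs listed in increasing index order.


b1 · b2 · b3 · b4 · b5 · b6

With c associative and commutative, the b-input set is all that matters.
(b4 · b5) reduces to b4 · b5
(b3 · (b4 · b5)) reduces to b3 · b4 · b5
(b6 · (b3 · (b4 · b5))) reduces to b6 · b3 · b4 · b5
(b1 · b2) reduces to b1 · b2
((b6 · (b3 · (b4 · b5))) · (b1 · b2)) reduces to b6 · b3 · b4 · b5 · b1 · b2
putting the inputs in ascending order: b1 · b2 · b3 · b4 · b5 · b6


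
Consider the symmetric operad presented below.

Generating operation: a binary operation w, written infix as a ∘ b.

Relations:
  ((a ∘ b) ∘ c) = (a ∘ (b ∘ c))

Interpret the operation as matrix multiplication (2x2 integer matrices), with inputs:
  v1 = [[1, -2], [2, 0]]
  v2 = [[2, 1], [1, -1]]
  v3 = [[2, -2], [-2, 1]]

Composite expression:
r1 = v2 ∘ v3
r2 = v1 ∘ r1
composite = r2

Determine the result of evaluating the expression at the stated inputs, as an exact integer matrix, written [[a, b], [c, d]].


[[-6, 3], [4, -6]]

(v2 ∘ v3) = [[2, -3], [4, -3]]
(v1 ∘ (v2 ∘ v3)) = [[-6, 3], [4, -6]]


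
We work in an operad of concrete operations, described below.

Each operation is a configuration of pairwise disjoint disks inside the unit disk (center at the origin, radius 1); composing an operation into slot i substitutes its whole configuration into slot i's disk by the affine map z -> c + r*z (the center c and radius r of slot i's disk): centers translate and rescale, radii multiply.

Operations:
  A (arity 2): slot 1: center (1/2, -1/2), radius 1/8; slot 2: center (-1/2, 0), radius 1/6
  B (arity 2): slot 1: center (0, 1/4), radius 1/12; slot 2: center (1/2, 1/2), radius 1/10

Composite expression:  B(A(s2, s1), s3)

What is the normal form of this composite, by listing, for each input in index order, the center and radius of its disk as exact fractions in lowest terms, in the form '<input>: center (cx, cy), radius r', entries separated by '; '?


Each s-disk chains the slot maps above it in B; radii multiply.
for s2, the 2-step affine chain lands on center (1/24, 5/24), radius 1/96
for s1, the 2-step affine chain lands on center (-1/24, 1/4), radius 1/72
for s3, the 1-step affine chain lands on center (1/2, 1/2), radius 1/10

s1: center (-1/24, 1/4), radius 1/72; s2: center (1/24, 5/24), radius 1/96; s3: center (1/2, 1/2), radius 1/10


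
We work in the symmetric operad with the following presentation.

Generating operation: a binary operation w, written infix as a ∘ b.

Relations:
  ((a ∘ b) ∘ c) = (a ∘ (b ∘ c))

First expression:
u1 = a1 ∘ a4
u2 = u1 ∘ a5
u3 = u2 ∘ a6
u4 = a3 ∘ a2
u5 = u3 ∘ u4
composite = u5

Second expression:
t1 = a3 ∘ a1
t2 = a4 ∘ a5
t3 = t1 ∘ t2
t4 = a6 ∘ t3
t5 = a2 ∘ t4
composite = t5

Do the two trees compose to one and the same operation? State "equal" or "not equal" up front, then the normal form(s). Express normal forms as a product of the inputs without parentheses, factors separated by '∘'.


not equal — first a1 ∘ a4 ∘ a5 ∘ a6 ∘ a3 ∘ a2, second a2 ∘ a6 ∘ a3 ∘ a1 ∘ a4 ∘ a5

In normal form, the first expression is a1 ∘ a4 ∘ a5 ∘ a6 ∘ a3 ∘ a2
In normal form, the second expression is a2 ∘ a6 ∘ a3 ∘ a1 ∘ a4 ∘ a5
No match — not equal.


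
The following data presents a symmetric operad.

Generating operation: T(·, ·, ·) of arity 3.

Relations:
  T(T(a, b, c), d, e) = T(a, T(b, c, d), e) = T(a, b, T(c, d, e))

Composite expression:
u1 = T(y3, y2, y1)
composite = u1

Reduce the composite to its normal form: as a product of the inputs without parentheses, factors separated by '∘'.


The T-tree's shape is irrelevant; the y-reading-order decides.
T(y3, y2, y1) unparenthesizes to y3 ∘ y2 ∘ y1

y3 ∘ y2 ∘ y1


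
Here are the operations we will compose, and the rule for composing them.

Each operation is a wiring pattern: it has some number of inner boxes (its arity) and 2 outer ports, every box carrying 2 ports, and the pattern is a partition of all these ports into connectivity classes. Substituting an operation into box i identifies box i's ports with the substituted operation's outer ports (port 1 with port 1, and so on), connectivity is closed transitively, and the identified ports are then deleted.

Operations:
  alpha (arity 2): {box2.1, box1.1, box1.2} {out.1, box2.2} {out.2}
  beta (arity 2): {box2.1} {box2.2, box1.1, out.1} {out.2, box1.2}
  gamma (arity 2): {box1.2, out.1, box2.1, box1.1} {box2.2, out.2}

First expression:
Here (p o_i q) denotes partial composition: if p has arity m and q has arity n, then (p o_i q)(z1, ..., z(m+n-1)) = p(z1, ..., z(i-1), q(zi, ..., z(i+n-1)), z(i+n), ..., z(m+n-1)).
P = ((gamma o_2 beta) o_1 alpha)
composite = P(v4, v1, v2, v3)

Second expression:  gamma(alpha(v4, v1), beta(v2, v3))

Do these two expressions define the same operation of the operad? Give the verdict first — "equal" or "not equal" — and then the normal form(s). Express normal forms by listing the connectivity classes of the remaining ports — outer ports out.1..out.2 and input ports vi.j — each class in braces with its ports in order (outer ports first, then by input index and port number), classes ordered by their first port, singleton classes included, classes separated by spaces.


equal; the common form is {out.1, v1.2, v2.1, v3.2} {out.2, v2.2} {v1.1, v4.1, v4.2} {v3.1}

Reducing the first expression gives {out.1, v1.2, v2.1, v3.2} {out.2, v2.2} {v1.1, v4.1, v4.2} {v3.1}
Reducing the second expression gives {out.1, v1.2, v2.1, v3.2} {out.2, v2.2} {v1.1, v4.1, v4.2} {v3.1}
Identical normal forms: equal.


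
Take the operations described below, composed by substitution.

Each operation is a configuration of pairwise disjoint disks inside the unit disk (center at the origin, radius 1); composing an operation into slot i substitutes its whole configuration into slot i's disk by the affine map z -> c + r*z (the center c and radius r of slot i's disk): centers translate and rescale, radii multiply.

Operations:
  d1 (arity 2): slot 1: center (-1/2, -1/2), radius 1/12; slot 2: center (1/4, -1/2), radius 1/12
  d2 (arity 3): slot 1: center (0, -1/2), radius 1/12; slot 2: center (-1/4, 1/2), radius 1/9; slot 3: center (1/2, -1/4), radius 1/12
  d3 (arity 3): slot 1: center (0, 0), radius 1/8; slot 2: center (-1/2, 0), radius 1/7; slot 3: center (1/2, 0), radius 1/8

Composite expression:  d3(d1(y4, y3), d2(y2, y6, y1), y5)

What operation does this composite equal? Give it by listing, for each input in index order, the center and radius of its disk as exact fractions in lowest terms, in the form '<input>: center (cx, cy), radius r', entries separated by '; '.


y1: center (-3/7, -1/28), radius 1/84; y2: center (-1/2, -1/14), radius 1/84; y3: center (1/32, -1/16), radius 1/96; y4: center (-1/16, -1/16), radius 1/96; y5: center (1/2, 0), radius 1/8; y6: center (-15/28, 1/14), radius 1/63

Below d3, radii multiply path by path; the y-disk centers shift.
y4 passes through 2 substitutions, ending at center (-1/16, -1/16), radius 1/96
y3 passes through 2 substitutions, ending at center (1/32, -1/16), radius 1/96
y2 passes through 2 substitutions, ending at center (-1/2, -1/14), radius 1/84
y6 passes through 2 substitutions, ending at center (-15/28, 1/14), radius 1/63
y1 passes through 2 substitutions, ending at center (-3/7, -1/28), radius 1/84
y5 passes through 1 substitution, ending at center (1/2, 0), radius 1/8


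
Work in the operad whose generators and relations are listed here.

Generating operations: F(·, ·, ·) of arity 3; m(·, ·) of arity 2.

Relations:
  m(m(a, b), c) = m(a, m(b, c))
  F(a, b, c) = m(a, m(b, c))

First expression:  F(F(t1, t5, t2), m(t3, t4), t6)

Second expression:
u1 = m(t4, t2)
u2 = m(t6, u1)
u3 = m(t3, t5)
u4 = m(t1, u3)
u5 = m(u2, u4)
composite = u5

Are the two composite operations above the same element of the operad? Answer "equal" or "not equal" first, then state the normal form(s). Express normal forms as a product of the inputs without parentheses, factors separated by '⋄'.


not equal: they reduce to t1 ⋄ t5 ⋄ t2 ⋄ t3 ⋄ t4 ⋄ t6 and t6 ⋄ t4 ⋄ t2 ⋄ t1 ⋄ t3 ⋄ t5

Normal form of the first expression: t1 ⋄ t5 ⋄ t2 ⋄ t3 ⋄ t4 ⋄ t6
Normal form of the second expression: t6 ⋄ t4 ⋄ t2 ⋄ t1 ⋄ t3 ⋄ t5
No match — not equal.


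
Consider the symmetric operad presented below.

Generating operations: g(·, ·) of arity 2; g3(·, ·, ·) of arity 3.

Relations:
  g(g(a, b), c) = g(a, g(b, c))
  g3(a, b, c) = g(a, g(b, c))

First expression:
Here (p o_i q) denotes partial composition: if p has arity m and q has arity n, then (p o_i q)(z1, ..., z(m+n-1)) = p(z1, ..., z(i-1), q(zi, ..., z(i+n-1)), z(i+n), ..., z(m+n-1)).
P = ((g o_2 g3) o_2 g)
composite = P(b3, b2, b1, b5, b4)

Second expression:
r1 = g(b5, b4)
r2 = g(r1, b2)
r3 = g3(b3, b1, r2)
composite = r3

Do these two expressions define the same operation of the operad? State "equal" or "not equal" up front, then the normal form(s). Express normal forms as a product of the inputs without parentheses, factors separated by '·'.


not equal: they reduce to b3 · b2 · b1 · b5 · b4 and b3 · b1 · b5 · b4 · b2

Normal form of the first expression: b3 · b2 · b1 · b5 · b4
Normal form of the second expression: b3 · b1 · b5 · b4 · b2
No match — not equal.


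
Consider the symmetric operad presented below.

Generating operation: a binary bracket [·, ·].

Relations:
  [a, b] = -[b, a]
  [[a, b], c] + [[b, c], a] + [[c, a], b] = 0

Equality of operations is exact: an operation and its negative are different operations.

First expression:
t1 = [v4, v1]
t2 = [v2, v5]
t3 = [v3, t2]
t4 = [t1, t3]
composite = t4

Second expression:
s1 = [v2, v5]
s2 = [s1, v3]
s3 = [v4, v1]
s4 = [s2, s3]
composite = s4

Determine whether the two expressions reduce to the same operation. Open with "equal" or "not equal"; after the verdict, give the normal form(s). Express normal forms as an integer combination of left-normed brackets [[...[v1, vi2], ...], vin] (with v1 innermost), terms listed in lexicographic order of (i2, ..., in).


equal; the common form is [[[[v1, v4], v2], v5], v3] - [[[[v1, v4], v3], v2], v5] + [[[[v1, v4], v3], v5], v2] - [[[[v1, v4], v5], v2], v3]

The first expression reduces to [[[[v1, v4], v2], v5], v3] - [[[[v1, v4], v3], v2], v5] + [[[[v1, v4], v3], v5], v2] - [[[[v1, v4], v5], v2], v3]
The second expression reduces to [[[[v1, v4], v2], v5], v3] - [[[[v1, v4], v3], v2], v5] + [[[[v1, v4], v3], v5], v2] - [[[[v1, v4], v5], v2], v3]
Identical normal forms: equal.


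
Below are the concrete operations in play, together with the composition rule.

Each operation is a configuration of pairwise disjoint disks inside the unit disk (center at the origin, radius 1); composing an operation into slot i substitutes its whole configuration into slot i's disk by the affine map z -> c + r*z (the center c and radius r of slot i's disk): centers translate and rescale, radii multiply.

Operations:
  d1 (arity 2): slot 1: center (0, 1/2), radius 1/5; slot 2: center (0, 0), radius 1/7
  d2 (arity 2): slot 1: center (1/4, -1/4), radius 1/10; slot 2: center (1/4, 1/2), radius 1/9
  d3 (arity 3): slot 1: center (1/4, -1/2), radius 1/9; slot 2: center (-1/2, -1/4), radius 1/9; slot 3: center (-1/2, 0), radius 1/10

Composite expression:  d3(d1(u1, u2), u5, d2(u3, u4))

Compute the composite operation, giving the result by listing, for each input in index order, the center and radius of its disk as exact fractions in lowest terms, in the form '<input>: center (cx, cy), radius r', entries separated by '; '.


u1: center (1/4, -4/9), radius 1/45; u2: center (1/4, -1/2), radius 1/63; u3: center (-19/40, -1/40), radius 1/100; u4: center (-19/40, 1/20), radius 1/90; u5: center (-1/2, -1/4), radius 1/9


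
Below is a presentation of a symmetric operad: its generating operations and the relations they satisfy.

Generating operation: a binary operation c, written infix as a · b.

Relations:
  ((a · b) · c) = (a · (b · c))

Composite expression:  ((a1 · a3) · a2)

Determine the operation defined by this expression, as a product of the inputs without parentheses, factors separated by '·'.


Associativity of c dissolves the nesting; only the a-input order survives.
(a1 · a3) spells out as a1 · a3
((a1 · a3) · a2) spells out as a1 · a3 · a2

a1 · a3 · a2


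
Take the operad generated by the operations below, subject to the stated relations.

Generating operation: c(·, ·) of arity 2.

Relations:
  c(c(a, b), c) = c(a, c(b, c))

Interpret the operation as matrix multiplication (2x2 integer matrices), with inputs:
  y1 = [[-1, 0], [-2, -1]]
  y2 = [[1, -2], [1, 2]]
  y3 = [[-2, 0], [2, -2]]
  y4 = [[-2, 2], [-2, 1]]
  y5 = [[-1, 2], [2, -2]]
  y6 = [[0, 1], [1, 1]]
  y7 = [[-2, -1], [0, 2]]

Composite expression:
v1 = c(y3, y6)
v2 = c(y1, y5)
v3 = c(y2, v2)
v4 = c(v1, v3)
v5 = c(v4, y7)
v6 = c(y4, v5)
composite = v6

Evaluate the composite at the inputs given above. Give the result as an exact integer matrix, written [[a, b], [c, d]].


[[0, -64], [-4, -58]]

c(y3, y6) = [[0, -2], [-2, 0]]
c(y1, y5) = [[1, -2], [0, -2]]
c(y2, c(y1, y5)) = [[1, 2], [1, -6]]
c(c(y3, y6), c(y2, c(y1, y5))) = [[-2, 12], [-2, -4]]
c(c(c(y3, y6), c(y2, c(y1, y5))), y7) = [[4, 26], [4, -6]]
c(y4, c(c(c(y3, y6), c(y2, c(y1, y5))), y7)) = [[0, -64], [-4, -58]]


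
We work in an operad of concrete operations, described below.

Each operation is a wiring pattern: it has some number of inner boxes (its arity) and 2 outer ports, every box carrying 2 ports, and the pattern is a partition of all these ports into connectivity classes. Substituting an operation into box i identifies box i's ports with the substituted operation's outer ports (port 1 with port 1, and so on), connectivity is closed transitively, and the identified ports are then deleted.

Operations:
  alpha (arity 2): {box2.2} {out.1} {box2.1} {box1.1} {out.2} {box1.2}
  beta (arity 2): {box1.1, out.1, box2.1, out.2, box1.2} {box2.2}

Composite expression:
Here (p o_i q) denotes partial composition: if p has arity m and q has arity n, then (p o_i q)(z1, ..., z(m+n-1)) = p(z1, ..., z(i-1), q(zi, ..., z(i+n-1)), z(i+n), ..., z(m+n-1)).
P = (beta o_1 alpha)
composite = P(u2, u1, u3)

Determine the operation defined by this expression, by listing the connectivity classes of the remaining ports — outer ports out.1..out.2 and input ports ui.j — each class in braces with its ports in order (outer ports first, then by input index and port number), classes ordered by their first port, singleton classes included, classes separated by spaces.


{out.1, out.2, u3.1} {u1.1} {u1.2} {u2.1} {u2.2} {u3.2}

Substituting into beta glues patterns; closure does the rest.
after alpha, the pattern on (u2, u1) reads {out.1} {out.2} {u1.1} {u1.2} {u2.1} {u2.2} (out.j = its outer ports)
after beta, the pattern on (u2, u1, u3) reads {out.1, out.2, u3.1} {u1.1} {u1.2} {u2.1} {u2.2} {u3.2} (out.j = its outer ports)


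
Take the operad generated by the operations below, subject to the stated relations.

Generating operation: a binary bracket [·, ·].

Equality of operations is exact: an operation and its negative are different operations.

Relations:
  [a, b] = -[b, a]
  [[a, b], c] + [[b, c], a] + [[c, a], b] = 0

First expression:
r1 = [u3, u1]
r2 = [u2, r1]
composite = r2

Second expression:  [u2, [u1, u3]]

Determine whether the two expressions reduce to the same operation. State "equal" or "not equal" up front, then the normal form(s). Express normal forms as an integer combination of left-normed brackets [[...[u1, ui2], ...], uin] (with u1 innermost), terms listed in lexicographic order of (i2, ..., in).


not equal: they reduce to [[u1, u3], u2] and -[[u1, u3], u2]


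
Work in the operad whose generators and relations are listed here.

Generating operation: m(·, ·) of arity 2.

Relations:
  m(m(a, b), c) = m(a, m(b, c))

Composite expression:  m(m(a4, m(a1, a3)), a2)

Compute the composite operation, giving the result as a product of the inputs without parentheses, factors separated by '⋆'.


Key point: m is associative — brackets drop, the a-order remains.
m(a1, a3) spells out as a1 ⋆ a3
m(a4, m(a1, a3)) spells out as a4 ⋆ a1 ⋆ a3
m(m(a4, m(a1, a3)), a2) spells out as a4 ⋆ a1 ⋆ a3 ⋆ a2

a4 ⋆ a1 ⋆ a3 ⋆ a2


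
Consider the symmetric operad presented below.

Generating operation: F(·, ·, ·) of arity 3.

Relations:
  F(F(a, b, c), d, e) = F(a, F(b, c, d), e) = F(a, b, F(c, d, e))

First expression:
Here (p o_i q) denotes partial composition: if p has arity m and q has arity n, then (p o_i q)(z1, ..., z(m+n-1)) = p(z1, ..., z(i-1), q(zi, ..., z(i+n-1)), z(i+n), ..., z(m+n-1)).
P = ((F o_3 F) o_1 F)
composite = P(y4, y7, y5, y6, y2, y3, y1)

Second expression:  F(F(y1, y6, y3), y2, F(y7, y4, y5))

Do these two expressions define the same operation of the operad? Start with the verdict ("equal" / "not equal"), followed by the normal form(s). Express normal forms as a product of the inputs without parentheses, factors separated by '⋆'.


not equal; the first gives y4 ⋆ y7 ⋆ y5 ⋆ y6 ⋆ y2 ⋆ y3 ⋆ y1 and the second y1 ⋆ y6 ⋆ y3 ⋆ y2 ⋆ y7 ⋆ y4 ⋆ y5

Normal form of the first expression: y4 ⋆ y7 ⋆ y5 ⋆ y6 ⋆ y2 ⋆ y3 ⋆ y1
Normal form of the second expression: y1 ⋆ y6 ⋆ y3 ⋆ y2 ⋆ y7 ⋆ y4 ⋆ y5
Distinct normal forms: not equal.


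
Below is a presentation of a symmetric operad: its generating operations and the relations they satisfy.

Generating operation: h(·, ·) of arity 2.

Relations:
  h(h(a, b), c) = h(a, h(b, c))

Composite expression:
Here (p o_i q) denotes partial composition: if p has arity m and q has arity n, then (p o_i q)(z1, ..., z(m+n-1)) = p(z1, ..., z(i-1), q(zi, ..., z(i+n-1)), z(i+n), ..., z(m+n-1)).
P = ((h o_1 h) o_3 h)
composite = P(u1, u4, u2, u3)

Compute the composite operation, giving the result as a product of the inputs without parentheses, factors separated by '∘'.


u1 ∘ u4 ∘ u2 ∘ u3

Associativity of h dissolves the nesting; only the u-input order survives.
h(u1, u4) unparenthesizes to u1 ∘ u4
h(u2, u3) unparenthesizes to u2 ∘ u3
h(h(u1, u4), h(u2, u3)) unparenthesizes to u1 ∘ u4 ∘ u2 ∘ u3


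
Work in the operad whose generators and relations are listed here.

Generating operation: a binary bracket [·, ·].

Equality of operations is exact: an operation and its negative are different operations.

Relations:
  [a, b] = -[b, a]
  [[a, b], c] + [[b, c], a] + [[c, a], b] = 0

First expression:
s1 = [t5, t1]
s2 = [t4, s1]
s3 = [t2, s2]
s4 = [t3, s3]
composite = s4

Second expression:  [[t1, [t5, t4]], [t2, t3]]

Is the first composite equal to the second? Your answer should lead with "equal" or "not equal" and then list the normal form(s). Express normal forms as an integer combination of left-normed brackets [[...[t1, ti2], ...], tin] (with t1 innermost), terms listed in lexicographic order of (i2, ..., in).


not equal — first [[[[t1, t5], t4], t2], t3], second -[[[[t1, t4], t5], t2], t3] + [[[[t1, t4], t5], t3], t2] + [[[[t1, t5], t4], t2], t3] - [[[[t1, t5], t4], t3], t2]


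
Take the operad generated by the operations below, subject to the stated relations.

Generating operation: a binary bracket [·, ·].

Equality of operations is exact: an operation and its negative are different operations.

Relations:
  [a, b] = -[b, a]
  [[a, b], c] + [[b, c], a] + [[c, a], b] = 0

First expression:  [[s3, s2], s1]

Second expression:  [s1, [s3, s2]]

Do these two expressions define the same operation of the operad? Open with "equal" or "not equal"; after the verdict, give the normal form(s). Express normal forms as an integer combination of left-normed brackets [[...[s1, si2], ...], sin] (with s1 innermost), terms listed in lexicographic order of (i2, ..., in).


not equal; first: [[s1, s2], s3] - [[s1, s3], s2]; second: -[[s1, s2], s3] + [[s1, s3], s2]


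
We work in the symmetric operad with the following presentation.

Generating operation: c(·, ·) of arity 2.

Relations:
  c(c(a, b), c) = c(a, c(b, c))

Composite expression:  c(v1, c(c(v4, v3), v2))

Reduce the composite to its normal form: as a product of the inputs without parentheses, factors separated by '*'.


Under associativity of c, the answer is the v's in reading order.
c(v4, v3) reduces to v4 * v3
c(c(v4, v3), v2) reduces to v4 * v3 * v2
c(v1, c(c(v4, v3), v2)) reduces to v1 * v4 * v3 * v2

v1 * v4 * v3 * v2


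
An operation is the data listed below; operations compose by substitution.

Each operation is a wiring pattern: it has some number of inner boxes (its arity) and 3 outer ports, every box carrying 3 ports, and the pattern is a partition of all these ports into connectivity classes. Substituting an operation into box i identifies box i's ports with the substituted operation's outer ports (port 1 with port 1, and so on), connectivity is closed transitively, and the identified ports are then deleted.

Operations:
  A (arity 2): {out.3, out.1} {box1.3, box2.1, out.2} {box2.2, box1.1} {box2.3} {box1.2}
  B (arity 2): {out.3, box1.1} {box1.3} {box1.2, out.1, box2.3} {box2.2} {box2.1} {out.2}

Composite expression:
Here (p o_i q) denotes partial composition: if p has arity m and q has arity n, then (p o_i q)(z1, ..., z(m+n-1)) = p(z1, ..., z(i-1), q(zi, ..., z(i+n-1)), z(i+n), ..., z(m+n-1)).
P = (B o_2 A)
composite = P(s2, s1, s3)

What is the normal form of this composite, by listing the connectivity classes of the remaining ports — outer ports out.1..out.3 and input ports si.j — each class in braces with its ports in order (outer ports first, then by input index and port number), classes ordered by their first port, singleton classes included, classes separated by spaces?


Substituting into B glues patterns; closure does the rest.
A over (s1, s3) gives {out.1, out.3} {out.2, s1.3, s3.1} {s1.1, s3.2} {s1.2} {s3.3}, out.j being that stage's outer ports
B over (s2, s1, s3) gives {out.1, s2.2} {out.2} {out.3, s2.1} {s1.1, s3.2} {s1.2} {s1.3, s3.1} {s2.3} {s3.3}, out.j being that stage's outer ports

{out.1, s2.2} {out.2} {out.3, s2.1} {s1.1, s3.2} {s1.2} {s1.3, s3.1} {s2.3} {s3.3}


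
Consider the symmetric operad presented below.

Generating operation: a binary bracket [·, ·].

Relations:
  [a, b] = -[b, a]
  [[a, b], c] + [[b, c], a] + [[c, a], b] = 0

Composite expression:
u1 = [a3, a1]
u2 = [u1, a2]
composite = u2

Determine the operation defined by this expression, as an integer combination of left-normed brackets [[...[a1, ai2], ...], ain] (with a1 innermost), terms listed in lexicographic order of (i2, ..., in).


-[[a1, a3], a2]

A multilinear Lie element is pinned by a1-initial words (a1 innermost).
Composite bracket: [[a3, a1], a2]
Each bracket splits as ab - ba, giving 4 signed words (2^2 = 4).
Keep just the words that open with a1:
  the word a1a3a2 carries sign -1 and contributes -[[a1, a3], a2]


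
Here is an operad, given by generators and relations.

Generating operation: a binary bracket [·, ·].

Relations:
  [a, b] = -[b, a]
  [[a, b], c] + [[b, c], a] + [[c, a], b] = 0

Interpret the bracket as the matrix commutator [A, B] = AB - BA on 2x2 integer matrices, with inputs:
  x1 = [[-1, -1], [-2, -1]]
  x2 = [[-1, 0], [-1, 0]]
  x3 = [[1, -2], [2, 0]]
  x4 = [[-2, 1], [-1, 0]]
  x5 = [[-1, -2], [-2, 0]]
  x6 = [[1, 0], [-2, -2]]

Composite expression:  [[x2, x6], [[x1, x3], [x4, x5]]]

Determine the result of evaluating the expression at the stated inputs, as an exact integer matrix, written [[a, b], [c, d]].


[[-260, 0], [-70, 260]]


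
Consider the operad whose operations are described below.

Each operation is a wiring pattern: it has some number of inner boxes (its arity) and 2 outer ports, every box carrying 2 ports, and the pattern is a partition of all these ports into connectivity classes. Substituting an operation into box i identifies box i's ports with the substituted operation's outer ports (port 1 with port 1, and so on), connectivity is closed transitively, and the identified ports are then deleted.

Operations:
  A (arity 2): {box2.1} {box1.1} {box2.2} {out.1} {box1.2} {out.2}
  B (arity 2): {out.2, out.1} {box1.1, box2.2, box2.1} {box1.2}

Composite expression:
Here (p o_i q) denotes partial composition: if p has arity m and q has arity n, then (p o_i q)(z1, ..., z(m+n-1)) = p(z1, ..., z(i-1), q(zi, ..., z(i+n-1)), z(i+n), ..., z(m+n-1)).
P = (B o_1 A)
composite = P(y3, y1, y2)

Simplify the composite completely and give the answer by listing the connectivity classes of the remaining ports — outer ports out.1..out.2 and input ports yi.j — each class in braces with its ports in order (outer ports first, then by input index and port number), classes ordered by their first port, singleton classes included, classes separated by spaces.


{out.1, out.2} {y1.1} {y1.2} {y2.1, y2.2} {y3.1} {y3.2}

Treat the ports identified at B as solder joints: merge, then drop.
the subtree at A composes to {out.1} {out.2} {y1.1} {y1.2} {y3.1} {y3.2} on (y3, y1); out.j = own outer ports
the subtree at B composes to {out.1, out.2} {y1.1} {y1.2} {y2.1, y2.2} {y3.1} {y3.2} on (y3, y1, y2); out.j = own outer ports
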